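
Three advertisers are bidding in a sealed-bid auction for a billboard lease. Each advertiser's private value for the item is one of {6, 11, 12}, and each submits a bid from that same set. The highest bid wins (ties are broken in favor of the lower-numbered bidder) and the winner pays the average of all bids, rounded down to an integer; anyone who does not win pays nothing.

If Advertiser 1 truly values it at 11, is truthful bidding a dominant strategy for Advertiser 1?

Consider the case where Advertiser 2 bids 6 and Advertiser 3 bids 6.
Truthful bid 11: wins, pays 7, utility 11 - 7 = 4.
Bid 6 instead: wins, pays 6, utility 11 - 6 = 5.
Since 5 > 4, bidding 6 is strictly better here, so truthful bidding is not dominant.

No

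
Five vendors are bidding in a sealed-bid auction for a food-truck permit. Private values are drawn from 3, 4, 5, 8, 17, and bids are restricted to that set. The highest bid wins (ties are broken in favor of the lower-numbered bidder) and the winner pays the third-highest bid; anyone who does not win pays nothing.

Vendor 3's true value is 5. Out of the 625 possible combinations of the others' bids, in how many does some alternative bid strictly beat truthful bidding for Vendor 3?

Others bid (3, 3, 3, 8): truth gives 0; bid 8 gives 2 > 0. Violating.
Others bid (3, 3, 3, 17): truth gives 0; bid 17 gives 2 > 0. Violating.
Others bid (3, 3, 4, 8): truth gives 0; bid 8 gives 1 > 0. Violating.
Others bid (3, 3, 4, 17): truth gives 0; bid 17 gives 1 > 0. Violating.
Others bid (3, 3, 3, 3): truth gives 2; no alternative beats it.
Others bid (3, 3, 3, 4): truth gives 2; no alternative beats it.
(Checking all 625 profiles: 64 have a profitable deviation, 561 do not.)

64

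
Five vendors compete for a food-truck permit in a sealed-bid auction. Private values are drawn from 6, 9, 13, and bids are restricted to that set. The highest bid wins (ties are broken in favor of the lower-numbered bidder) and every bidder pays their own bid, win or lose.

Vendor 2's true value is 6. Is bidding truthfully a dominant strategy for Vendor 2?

No

Consider the case where Vendor 1 bids 6, Vendor 3 bids 6, Vendor 4 bids 6 and Vendor 5 bids 6.
Truthful bid 6: loses but pays 6, utility -6.
Bid 9 instead: wins, pays 9, utility 6 - 9 = -3.
Since -3 > -6, bidding 9 is strictly better here, so truthful bidding is not dominant.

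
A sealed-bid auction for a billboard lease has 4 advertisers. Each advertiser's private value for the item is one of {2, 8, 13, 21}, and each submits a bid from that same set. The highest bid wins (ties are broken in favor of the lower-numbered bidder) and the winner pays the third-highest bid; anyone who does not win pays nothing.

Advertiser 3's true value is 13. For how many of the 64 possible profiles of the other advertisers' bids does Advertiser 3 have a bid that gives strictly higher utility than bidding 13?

12

Others bid (2, 2, 21): truth gives 0; bid 21 gives 11 > 0. Violating.
Others bid (2, 8, 21): truth gives 0; bid 21 gives 5 > 0. Violating.
Others bid (2, 13, 2): truth gives 0; bid 21 gives 11 > 0. Violating.
Others bid (2, 13, 8): truth gives 0; bid 21 gives 5 > 0. Violating.
Others bid (2, 2, 2): truth gives 11; no alternative beats it.
Others bid (2, 2, 8): truth gives 11; no alternative beats it.
(Checking all 64 profiles: 12 have a profitable deviation, 52 do not.)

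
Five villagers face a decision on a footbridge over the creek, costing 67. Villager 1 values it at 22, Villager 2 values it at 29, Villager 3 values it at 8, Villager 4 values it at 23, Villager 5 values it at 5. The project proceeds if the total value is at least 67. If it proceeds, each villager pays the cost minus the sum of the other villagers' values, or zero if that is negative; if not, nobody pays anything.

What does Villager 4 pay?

Total value 87 ≥ cost 67, so the project is built.
The other villagers' values sum to 64.
Cost minus that sum is 67 - 64 = 3.

3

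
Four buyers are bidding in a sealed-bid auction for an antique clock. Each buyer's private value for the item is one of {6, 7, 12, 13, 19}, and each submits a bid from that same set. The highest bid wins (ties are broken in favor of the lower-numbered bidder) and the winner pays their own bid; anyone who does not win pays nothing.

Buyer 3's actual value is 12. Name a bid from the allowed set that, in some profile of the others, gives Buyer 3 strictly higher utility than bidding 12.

7

Suppose Buyer 1 bids 6, Buyer 2 bids 6 and Buyer 4 bids 6.
Bid 12: wins, pays 12, utility 12 - 12 = 0.
Bid 7: wins, pays 7, utility 12 - 7 = 5.
So bidding 7 beats truth here (5 > 0).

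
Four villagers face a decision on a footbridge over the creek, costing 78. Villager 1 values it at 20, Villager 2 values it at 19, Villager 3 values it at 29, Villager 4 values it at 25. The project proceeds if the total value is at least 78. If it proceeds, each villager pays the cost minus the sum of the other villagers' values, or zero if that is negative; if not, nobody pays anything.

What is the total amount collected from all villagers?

Total value 93 ≥ cost 78, so it is built.
Villager 1: others sum to 73; max(0, 78 - 73) = 5.
Villager 2: others sum to 74; max(0, 78 - 74) = 4.
Villager 3: others sum to 64; max(0, 78 - 64) = 14.
Villager 4: others sum to 68; max(0, 78 - 68) = 10.
Total collected = 5 + 4 + 14 + 10 = 33.

33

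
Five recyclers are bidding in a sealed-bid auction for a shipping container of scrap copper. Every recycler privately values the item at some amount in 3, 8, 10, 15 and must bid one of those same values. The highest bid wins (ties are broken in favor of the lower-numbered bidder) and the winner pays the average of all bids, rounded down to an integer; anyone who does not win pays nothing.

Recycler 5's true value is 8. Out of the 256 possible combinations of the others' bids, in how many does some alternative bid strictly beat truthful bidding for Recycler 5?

Others bid (3, 3, 3, 8): truth gives 0; bid 10 gives 3 > 0. Violating.
Others bid (3, 3, 3, 10): truth gives 0; bid 15 gives 2 > 0. Violating.
Others bid (3, 3, 8, 3): truth gives 0; bid 10 gives 3 > 0. Violating.
Others bid (3, 3, 8, 8): truth gives 0; bid 10 gives 2 > 0. Violating.
Others bid (3, 3, 3, 3): truth gives 4; no alternative beats it.
Others bid (3, 3, 3, 15): truth gives 0; no alternative beats it.
(Checking all 256 profiles: 30 have a profitable deviation, 226 do not.)

30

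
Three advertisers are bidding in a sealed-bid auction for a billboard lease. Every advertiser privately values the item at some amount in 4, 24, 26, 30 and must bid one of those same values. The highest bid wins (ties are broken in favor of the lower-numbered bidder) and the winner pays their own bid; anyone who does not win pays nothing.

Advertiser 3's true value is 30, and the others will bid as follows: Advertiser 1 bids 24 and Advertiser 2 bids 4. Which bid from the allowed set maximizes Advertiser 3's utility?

26

Bid 4: loses, pays 0, utility 0.
Bid 24: loses, pays 0, utility 0.
Bid 26: wins, pays 26, utility 30 - 26 = 4.
Bid 30: wins, pays 30, utility 30 - 30 = 0.
The best choice is 26 with utility 4.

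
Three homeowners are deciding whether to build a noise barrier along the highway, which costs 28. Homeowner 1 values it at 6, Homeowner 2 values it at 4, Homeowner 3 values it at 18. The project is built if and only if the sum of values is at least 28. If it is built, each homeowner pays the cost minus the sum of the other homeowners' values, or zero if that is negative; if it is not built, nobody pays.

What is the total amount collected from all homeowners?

28

Total value 28 ≥ cost 28, so it is built.
Homeowner 1: others sum to 22; max(0, 28 - 22) = 6.
Homeowner 2: others sum to 24; max(0, 28 - 24) = 4.
Homeowner 3: others sum to 10; max(0, 28 - 10) = 18.
Total collected = 6 + 4 + 18 = 28.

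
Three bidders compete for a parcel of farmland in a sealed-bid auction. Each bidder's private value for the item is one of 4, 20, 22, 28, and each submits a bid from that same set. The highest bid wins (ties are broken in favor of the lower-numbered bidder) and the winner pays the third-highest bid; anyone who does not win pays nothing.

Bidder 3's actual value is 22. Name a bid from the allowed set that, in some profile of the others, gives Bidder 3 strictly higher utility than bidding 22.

28

Suppose Bidder 1 bids 4 and Bidder 2 bids 22.
Bid 22: loses, pays 0, utility 0.
Bid 28: wins, pays 4, utility 22 - 4 = 18.
So bidding 28 beats truth here (18 > 0).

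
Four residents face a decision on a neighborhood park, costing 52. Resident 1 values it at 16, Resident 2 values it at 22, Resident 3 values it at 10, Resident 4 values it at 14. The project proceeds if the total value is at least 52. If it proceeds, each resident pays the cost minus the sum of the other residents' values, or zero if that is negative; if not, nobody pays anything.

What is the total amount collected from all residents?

22

Total value 62 ≥ cost 52, so it is built.
Resident 1: others sum to 46; max(0, 52 - 46) = 6.
Resident 2: others sum to 40; max(0, 52 - 40) = 12.
Resident 3: others sum to 52; max(0, 52 - 52) = 0.
Resident 4: others sum to 48; max(0, 52 - 48) = 4.
Total collected = 6 + 12 + 0 + 4 = 22.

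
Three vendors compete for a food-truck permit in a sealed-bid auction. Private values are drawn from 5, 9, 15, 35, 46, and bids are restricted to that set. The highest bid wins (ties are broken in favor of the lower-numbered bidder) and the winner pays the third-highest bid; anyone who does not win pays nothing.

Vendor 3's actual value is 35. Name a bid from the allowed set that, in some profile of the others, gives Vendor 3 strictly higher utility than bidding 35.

46

Suppose Vendor 1 bids 5 and Vendor 2 bids 35.
Bid 35: loses, pays 0, utility 0.
Bid 46: wins, pays 5, utility 35 - 5 = 30.
So bidding 46 beats truth here (30 > 0).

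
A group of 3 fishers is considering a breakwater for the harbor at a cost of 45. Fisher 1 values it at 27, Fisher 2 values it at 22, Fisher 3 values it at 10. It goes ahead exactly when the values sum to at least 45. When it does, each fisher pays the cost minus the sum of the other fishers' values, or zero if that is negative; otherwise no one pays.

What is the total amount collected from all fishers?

Total value 59 ≥ cost 45, so it is built.
Fisher 1: others sum to 32; max(0, 45 - 32) = 13.
Fisher 2: others sum to 37; max(0, 45 - 37) = 8.
Fisher 3: others sum to 49; max(0, 45 - 49) = 0.
Total collected = 13 + 8 + 0 = 21.

21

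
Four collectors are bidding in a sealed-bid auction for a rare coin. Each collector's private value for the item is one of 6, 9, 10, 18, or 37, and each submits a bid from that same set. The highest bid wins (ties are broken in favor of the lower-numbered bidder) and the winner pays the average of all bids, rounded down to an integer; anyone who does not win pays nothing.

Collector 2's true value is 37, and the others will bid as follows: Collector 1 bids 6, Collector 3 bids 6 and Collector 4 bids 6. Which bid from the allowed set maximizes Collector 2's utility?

9

Bid 6: loses, pays 0, utility 0.
Bid 9: wins, pays 6, utility 37 - 6 = 31.
Bid 10: wins, pays 7, utility 37 - 7 = 30.
Bid 18: wins, pays 9, utility 37 - 9 = 28.
Bid 37: wins, pays 13, utility 37 - 13 = 24.
The best choice is 9 with utility 31.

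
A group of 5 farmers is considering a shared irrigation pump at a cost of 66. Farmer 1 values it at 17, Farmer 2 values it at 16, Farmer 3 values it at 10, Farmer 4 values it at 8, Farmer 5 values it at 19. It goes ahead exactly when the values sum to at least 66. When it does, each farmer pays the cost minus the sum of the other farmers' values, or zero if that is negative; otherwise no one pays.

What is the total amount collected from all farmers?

Total value 70 ≥ cost 66, so it is built.
Farmer 1: others sum to 53; max(0, 66 - 53) = 13.
Farmer 2: others sum to 54; max(0, 66 - 54) = 12.
Farmer 3: others sum to 60; max(0, 66 - 60) = 6.
Farmer 4: others sum to 62; max(0, 66 - 62) = 4.
Farmer 5: others sum to 51; max(0, 66 - 51) = 15.
Total collected = 13 + 12 + 6 + 4 + 15 = 50.

50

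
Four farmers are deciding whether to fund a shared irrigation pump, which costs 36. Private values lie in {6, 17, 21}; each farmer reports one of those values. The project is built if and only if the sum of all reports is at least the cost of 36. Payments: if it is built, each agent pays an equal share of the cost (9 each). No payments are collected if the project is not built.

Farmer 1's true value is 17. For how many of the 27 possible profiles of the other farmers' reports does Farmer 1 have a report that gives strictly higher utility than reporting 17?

1

Others report (6, 6, 6): truth gives 0; report 21 gives 8 > 0. Violating.
Others report (6, 6, 17): truth gives 8; no alternative beats it.
Others report (6, 6, 21): truth gives 8; no alternative beats it.
(Checking all 27 profiles: 1 has a profitable deviation, 26 do not.)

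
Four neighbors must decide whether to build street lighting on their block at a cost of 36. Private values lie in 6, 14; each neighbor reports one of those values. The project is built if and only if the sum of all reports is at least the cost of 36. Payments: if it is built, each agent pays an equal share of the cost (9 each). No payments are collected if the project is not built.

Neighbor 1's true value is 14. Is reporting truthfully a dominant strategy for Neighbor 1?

Yes

Check each profile of the others' reports and compare truth against every alternative report.
Others report (6, 6, 14): truth gives 5, best alternative gives 0.
Others report (6, 14, 6): truth gives 5, best alternative gives 0.
Others report (14, 6, 6): truth gives 5, best alternative gives 0.
Others report (6, 14, 14): truth gives 5, best alternative gives 5.
Others report (14, 6, 14): truth gives 5, best alternative gives 5.
Others report (14, 14, 6): truth gives 5, best alternative gives 5.
(Remaining 2 profiles checked similarly; truth is weakly best in each.)
In every case the truthful report is at least as good as any alternative, so it is a dominant strategy.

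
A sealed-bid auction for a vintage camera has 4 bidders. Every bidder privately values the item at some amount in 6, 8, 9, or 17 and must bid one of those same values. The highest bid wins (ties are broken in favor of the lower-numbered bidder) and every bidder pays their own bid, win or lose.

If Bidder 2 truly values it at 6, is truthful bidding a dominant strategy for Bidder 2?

Consider the case where Bidder 1 bids 6, Bidder 3 bids 6 and Bidder 4 bids 6.
Truthful bid 6: loses but pays 6, utility -6.
Bid 8 instead: wins, pays 8, utility 6 - 8 = -2.
Since -2 > -6, bidding 8 is strictly better here, so truthful bidding is not dominant.

No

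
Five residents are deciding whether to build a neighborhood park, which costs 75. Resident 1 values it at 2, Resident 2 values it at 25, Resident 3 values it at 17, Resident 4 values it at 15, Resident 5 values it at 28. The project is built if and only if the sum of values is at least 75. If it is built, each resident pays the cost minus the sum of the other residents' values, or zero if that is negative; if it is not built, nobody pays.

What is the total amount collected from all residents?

37

Total value 87 ≥ cost 75, so it is built.
Resident 1: others sum to 85; max(0, 75 - 85) = 0.
Resident 2: others sum to 62; max(0, 75 - 62) = 13.
Resident 3: others sum to 70; max(0, 75 - 70) = 5.
Resident 4: others sum to 72; max(0, 75 - 72) = 3.
Resident 5: others sum to 59; max(0, 75 - 59) = 16.
Total collected = 0 + 13 + 5 + 3 + 16 = 37.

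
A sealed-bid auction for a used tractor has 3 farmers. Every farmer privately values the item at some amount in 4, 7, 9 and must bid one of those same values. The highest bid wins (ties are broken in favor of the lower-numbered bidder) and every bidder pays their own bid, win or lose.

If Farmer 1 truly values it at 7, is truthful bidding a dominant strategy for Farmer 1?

No

Consider the case where Farmer 2 bids 4 and Farmer 3 bids 4.
Truthful bid 7: wins, pays 7, utility 7 - 7 = 0.
Bid 4 instead: wins, pays 4, utility 7 - 4 = 3.
Since 3 > 0, bidding 4 is strictly better here, so truthful bidding is not dominant.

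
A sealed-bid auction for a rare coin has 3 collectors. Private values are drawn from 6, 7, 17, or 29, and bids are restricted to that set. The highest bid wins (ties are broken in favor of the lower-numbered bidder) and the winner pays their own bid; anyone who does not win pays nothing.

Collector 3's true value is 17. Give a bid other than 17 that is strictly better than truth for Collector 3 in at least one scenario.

7

Suppose Collector 1 bids 6 and Collector 2 bids 6.
Bid 17: wins, pays 17, utility 17 - 17 = 0.
Bid 7: wins, pays 7, utility 17 - 7 = 10.
So bidding 7 beats truth here (10 > 0).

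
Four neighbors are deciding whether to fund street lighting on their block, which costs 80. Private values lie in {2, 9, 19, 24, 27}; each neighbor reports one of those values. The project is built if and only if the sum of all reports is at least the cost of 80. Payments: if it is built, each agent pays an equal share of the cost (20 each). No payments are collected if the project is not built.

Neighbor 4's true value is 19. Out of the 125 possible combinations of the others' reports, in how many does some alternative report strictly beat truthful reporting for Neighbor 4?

Others report (9, 27, 27): truth gives -1; report 2 gives 0 > -1. Violating.
Others report (19, 19, 24): truth gives -1; report 2 gives 0 > -1. Violating.
Others report (19, 19, 27): truth gives -1; report 2 gives 0 > -1. Violating.
Others report (19, 24, 19): truth gives -1; report 2 gives 0 > -1. Violating.
Others report (2, 2, 2): truth gives 0; no alternative beats it.
Others report (2, 2, 9): truth gives 0; no alternative beats it.
(Checking all 125 profiles: 25 have a profitable deviation, 100 do not.)

25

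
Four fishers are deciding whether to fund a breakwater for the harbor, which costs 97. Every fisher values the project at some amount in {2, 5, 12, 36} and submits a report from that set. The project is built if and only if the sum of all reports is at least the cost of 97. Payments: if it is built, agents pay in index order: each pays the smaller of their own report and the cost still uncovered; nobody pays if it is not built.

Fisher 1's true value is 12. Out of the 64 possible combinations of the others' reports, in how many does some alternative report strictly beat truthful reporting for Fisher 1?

1

Others report (36, 36, 36): truth gives 0; report 2 gives 10 > 0. Violating.
Others report (2, 2, 2): truth gives 0; no alternative beats it.
Others report (2, 2, 5): truth gives 0; no alternative beats it.
(Checking all 64 profiles: 1 has a profitable deviation, 63 do not.)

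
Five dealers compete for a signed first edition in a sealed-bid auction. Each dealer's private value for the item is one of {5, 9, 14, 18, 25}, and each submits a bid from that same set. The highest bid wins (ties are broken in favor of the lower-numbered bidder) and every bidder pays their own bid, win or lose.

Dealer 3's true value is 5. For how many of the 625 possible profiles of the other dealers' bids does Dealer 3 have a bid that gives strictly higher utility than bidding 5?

Others bid (5, 5, 5, 5): truth gives -5; bid 9 gives -4 > -5. Violating.
Others bid (5, 5, 5, 9): truth gives -5; bid 9 gives -4 > -5. Violating.
Others bid (5, 5, 9, 5): truth gives -5; bid 9 gives -4 > -5. Violating.
Others bid (5, 5, 9, 9): truth gives -5; bid 9 gives -4 > -5. Violating.
Others bid (5, 5, 5, 14): truth gives -5; no alternative beats it.
Others bid (5, 5, 5, 18): truth gives -5; no alternative beats it.
(Checking all 625 profiles: 4 have a profitable deviation, 621 do not.)

4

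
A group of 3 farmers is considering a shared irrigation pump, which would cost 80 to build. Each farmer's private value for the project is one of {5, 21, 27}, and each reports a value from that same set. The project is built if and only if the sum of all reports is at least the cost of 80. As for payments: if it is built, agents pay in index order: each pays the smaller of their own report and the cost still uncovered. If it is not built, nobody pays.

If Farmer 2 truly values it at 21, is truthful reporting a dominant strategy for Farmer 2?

Yes

Check each profile of the others' reports and compare truth against every alternative report.
Others report (5, 5): truth gives 0, best alternative gives 0.
Others report (5, 21): truth gives 0, best alternative gives 0.
Others report (5, 27): truth gives 0, best alternative gives 0.
Others report (21, 5): truth gives 0, best alternative gives 0.
Others report (21, 21): truth gives 0, best alternative gives 0.
Others report (21, 27): truth gives 0, best alternative gives 0.
(Remaining 3 profiles checked similarly; truth is weakly best in each.)
In every case the truthful report is at least as good as any alternative, so it is a dominant strategy.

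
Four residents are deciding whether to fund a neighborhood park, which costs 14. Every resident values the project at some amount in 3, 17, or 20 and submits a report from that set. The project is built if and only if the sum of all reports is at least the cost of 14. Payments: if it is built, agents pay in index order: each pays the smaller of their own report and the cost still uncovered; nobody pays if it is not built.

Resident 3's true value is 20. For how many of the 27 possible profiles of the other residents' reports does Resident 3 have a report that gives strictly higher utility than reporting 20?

2

Others report (3, 3, 17): truth gives 12; report 3 gives 17 > 12. Violating.
Others report (3, 3, 20): truth gives 12; report 3 gives 17 > 12. Violating.
Others report (3, 3, 3): truth gives 12; no alternative beats it.
Others report (3, 17, 3): truth gives 20; no alternative beats it.
(Checking all 27 profiles: 2 have a profitable deviation, 25 do not.)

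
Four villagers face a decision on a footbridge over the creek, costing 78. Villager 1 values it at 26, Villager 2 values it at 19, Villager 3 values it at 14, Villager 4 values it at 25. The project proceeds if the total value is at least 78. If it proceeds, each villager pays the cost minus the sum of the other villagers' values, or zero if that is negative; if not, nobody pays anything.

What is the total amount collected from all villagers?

Total value 84 ≥ cost 78, so it is built.
Villager 1: others sum to 58; max(0, 78 - 58) = 20.
Villager 2: others sum to 65; max(0, 78 - 65) = 13.
Villager 3: others sum to 70; max(0, 78 - 70) = 8.
Villager 4: others sum to 59; max(0, 78 - 59) = 19.
Total collected = 20 + 13 + 8 + 19 = 60.

60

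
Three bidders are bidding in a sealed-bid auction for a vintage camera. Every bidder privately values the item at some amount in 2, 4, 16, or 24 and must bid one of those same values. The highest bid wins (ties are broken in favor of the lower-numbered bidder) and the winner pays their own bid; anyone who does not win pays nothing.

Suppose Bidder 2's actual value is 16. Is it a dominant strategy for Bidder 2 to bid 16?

Consider the case where Bidder 1 bids 2 and Bidder 3 bids 2.
Truthful bid 16: wins, pays 16, utility 16 - 16 = 0.
Bid 4 instead: wins, pays 4, utility 16 - 4 = 12.
Since 12 > 0, bidding 4 is strictly better here, so truthful bidding is not dominant.

No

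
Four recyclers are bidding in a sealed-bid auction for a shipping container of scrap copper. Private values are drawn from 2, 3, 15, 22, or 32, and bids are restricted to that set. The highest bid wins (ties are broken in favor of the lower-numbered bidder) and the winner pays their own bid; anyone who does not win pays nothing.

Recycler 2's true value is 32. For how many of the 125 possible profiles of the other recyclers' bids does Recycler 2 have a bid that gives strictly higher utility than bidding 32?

Others bid (2, 2, 2): truth gives 0; bid 3 gives 29 > 0. Violating.
Others bid (2, 2, 3): truth gives 0; bid 3 gives 29 > 0. Violating.
Others bid (2, 2, 15): truth gives 0; bid 15 gives 17 > 0. Violating.
Others bid (2, 2, 22): truth gives 0; bid 22 gives 10 > 0. Violating.
Others bid (2, 2, 32): truth gives 0; no alternative beats it.
Others bid (2, 3, 32): truth gives 0; no alternative beats it.
(Checking all 125 profiles: 48 have a profitable deviation, 77 do not.)

48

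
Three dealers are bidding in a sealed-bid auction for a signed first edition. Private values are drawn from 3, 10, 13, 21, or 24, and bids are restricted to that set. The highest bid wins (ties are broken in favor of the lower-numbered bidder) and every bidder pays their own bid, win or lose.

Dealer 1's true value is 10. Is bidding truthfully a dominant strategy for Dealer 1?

Consider the case where Dealer 2 bids 3 and Dealer 3 bids 3.
Truthful bid 10: wins, pays 10, utility 10 - 10 = 0.
Bid 3 instead: wins, pays 3, utility 10 - 3 = 7.
Since 7 > 0, bidding 3 is strictly better here, so truthful bidding is not dominant.

No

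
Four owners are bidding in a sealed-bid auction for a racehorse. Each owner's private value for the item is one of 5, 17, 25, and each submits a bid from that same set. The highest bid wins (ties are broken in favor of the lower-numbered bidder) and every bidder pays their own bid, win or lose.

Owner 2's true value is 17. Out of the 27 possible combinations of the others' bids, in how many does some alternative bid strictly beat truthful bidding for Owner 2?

Others bid (5, 5, 25): truth gives -17; bid 5 gives -5 > -17. Violating.
Others bid (5, 17, 25): truth gives -17; bid 5 gives -5 > -17. Violating.
Others bid (5, 25, 5): truth gives -17; bid 5 gives -5 > -17. Violating.
Others bid (5, 25, 17): truth gives -17; bid 5 gives -5 > -17. Violating.
Others bid (5, 5, 5): truth gives 0; no alternative beats it.
Others bid (5, 5, 17): truth gives 0; no alternative beats it.
(Checking all 27 profiles: 23 have a profitable deviation, 4 do not.)

23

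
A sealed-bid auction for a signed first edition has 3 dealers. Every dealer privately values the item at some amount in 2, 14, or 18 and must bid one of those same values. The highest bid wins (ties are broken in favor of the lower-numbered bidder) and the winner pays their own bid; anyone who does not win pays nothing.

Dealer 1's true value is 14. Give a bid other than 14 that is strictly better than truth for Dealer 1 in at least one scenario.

Suppose Dealer 2 bids 2 and Dealer 3 bids 2.
Bid 14: wins, pays 14, utility 14 - 14 = 0.
Bid 2: wins, pays 2, utility 14 - 2 = 12.
So bidding 2 beats truth here (12 > 0).

2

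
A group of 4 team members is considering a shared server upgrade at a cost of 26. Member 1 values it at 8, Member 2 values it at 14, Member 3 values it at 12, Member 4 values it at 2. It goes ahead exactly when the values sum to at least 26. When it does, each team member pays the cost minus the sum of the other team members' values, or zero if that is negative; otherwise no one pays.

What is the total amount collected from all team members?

6

Total value 36 ≥ cost 26, so it is built.
Member 1: others sum to 28; max(0, 26 - 28) = 0.
Member 2: others sum to 22; max(0, 26 - 22) = 4.
Member 3: others sum to 24; max(0, 26 - 24) = 2.
Member 4: others sum to 34; max(0, 26 - 34) = 0.
Total collected = 0 + 4 + 2 + 0 = 6.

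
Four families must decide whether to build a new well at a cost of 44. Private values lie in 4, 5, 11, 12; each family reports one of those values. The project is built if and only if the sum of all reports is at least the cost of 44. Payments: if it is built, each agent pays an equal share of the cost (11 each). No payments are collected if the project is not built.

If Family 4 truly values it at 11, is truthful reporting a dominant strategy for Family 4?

Yes

Check each profile of the others' reports and compare truth against every alternative report.
Others report (4, 4, 4): truth gives 0, best alternative gives 0.
Others report (4, 4, 5): truth gives 0, best alternative gives 0.
Others report (4, 4, 11): truth gives 0, best alternative gives 0.
Others report (4, 4, 12): truth gives 0, best alternative gives 0.
Others report (4, 5, 4): truth gives 0, best alternative gives 0.
Others report (4, 5, 5): truth gives 0, best alternative gives 0.
(Remaining 58 profiles checked similarly; truth is weakly best in each.)
In every case the truthful report is at least as good as any alternative, so it is a dominant strategy.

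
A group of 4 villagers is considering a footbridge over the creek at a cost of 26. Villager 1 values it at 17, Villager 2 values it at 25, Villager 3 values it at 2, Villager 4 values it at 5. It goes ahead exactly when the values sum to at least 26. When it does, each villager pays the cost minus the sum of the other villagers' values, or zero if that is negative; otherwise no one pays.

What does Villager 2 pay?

2

Total value 49 ≥ cost 26, so the project is built.
The other villagers' values sum to 24.
Cost minus that sum is 26 - 24 = 2.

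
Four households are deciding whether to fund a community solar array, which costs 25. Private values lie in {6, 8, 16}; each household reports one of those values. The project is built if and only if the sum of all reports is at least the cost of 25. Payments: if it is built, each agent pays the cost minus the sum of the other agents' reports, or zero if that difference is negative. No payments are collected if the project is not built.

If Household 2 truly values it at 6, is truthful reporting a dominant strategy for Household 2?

Check each profile of the others' reports and compare truth against every alternative report.
Others report (6, 6, 6): truth gives 0, best alternative gives -1.
Others report (6, 6, 16): truth gives 6, best alternative gives 6.
Others report (6, 8, 16): truth gives 6, best alternative gives 6.
Others report (6, 16, 6): truth gives 6, best alternative gives 6.
Others report (6, 16, 8): truth gives 6, best alternative gives 6.
Others report (6, 16, 16): truth gives 6, best alternative gives 6.
(Remaining 21 profiles checked similarly; truth is weakly best in each.)
In every case the truthful report is at least as good as any alternative, so it is a dominant strategy.

Yes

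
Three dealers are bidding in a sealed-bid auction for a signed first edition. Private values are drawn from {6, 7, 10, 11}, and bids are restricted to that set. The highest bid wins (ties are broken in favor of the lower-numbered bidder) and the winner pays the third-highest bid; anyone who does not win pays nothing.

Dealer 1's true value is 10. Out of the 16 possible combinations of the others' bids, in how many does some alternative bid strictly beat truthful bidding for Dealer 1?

Others bid (6, 11): truth gives 0; bid 11 gives 4 > 0. Violating.
Others bid (7, 11): truth gives 0; bid 11 gives 3 > 0. Violating.
Others bid (11, 6): truth gives 0; bid 11 gives 4 > 0. Violating.
Others bid (11, 7): truth gives 0; bid 11 gives 3 > 0. Violating.
Others bid (6, 6): truth gives 4; no alternative beats it.
Others bid (6, 7): truth gives 4; no alternative beats it.
(Checking all 16 profiles: 4 have a profitable deviation, 12 do not.)

4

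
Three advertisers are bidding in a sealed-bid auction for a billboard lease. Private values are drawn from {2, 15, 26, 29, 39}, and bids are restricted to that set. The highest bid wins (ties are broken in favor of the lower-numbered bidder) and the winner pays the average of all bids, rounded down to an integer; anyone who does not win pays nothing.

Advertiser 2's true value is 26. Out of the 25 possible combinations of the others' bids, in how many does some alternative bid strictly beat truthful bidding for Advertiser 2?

7

Others bid (2, 2): truth gives 16; bid 15 gives 20 > 16. Violating.
Others bid (2, 15): truth gives 12; bid 15 gives 16 > 12. Violating.
Others bid (2, 29): truth gives 0; bid 29 gives 6 > 0. Violating.
Others bid (15, 29): truth gives 0; bid 29 gives 2 > 0. Violating.
Others bid (2, 26): truth gives 8; no alternative beats it.
Others bid (2, 39): truth gives 0; no alternative beats it.
(Checking all 25 profiles: 7 have a profitable deviation, 18 do not.)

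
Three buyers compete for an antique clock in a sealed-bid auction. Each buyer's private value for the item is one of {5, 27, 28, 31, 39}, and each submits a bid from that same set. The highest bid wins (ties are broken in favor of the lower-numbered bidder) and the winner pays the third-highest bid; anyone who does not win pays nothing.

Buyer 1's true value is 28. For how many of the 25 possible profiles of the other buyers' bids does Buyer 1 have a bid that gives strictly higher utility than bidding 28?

8

Others bid (5, 31): truth gives 0; bid 31 gives 23 > 0. Violating.
Others bid (5, 39): truth gives 0; bid 39 gives 23 > 0. Violating.
Others bid (27, 31): truth gives 0; bid 31 gives 1 > 0. Violating.
Others bid (27, 39): truth gives 0; bid 39 gives 1 > 0. Violating.
Others bid (5, 5): truth gives 23; no alternative beats it.
Others bid (5, 27): truth gives 23; no alternative beats it.
(Checking all 25 profiles: 8 have a profitable deviation, 17 do not.)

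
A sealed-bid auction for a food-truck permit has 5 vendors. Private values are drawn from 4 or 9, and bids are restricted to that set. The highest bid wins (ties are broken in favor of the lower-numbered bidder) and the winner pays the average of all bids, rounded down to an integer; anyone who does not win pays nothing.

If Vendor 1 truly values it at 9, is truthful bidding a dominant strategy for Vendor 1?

No

Consider the case where Vendor 2 bids 4, Vendor 3 bids 4, Vendor 4 bids 4 and Vendor 5 bids 4.
Truthful bid 9: wins, pays 5, utility 9 - 5 = 4.
Bid 4 instead: wins, pays 4, utility 9 - 4 = 5.
Since 5 > 4, bidding 4 is strictly better here, so truthful bidding is not dominant.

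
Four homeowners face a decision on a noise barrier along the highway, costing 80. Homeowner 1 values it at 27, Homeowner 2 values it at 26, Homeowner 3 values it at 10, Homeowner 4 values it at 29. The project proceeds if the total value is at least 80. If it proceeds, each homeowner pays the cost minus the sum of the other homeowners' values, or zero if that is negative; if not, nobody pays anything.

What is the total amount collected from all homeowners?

Total value 92 ≥ cost 80, so it is built.
Homeowner 1: others sum to 65; max(0, 80 - 65) = 15.
Homeowner 2: others sum to 66; max(0, 80 - 66) = 14.
Homeowner 3: others sum to 82; max(0, 80 - 82) = 0.
Homeowner 4: others sum to 63; max(0, 80 - 63) = 17.
Total collected = 15 + 14 + 0 + 17 = 46.

46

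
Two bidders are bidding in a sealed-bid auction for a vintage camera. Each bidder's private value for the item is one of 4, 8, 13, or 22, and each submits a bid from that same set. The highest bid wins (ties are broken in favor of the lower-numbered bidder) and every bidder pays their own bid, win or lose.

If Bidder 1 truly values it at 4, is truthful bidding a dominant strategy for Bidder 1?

Check each profile of the others' bids and compare truth against every alternative bid.
Others bid (4): truth gives 0, best alternative gives -4.
Others bid (13): truth gives -4, best alternative gives -8.
Others bid (22): truth gives -4, best alternative gives -8.
Others bid (8): truth gives -4, best alternative gives -4.
In every case the truthful bid is at least as good as any alternative, so it is a dominant strategy.

Yes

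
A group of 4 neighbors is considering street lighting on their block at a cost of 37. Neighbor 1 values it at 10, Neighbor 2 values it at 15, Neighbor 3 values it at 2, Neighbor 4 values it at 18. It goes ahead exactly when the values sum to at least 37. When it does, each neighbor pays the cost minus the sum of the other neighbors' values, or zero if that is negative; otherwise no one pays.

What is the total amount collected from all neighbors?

Total value 45 ≥ cost 37, so it is built.
Neighbor 1: others sum to 35; max(0, 37 - 35) = 2.
Neighbor 2: others sum to 30; max(0, 37 - 30) = 7.
Neighbor 3: others sum to 43; max(0, 37 - 43) = 0.
Neighbor 4: others sum to 27; max(0, 37 - 27) = 10.
Total collected = 2 + 7 + 0 + 10 = 19.

19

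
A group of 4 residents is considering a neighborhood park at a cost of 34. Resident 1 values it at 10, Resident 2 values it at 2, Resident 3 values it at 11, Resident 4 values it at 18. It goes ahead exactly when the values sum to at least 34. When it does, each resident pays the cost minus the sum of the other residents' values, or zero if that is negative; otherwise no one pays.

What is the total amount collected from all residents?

Total value 41 ≥ cost 34, so it is built.
Resident 1: others sum to 31; max(0, 34 - 31) = 3.
Resident 2: others sum to 39; max(0, 34 - 39) = 0.
Resident 3: others sum to 30; max(0, 34 - 30) = 4.
Resident 4: others sum to 23; max(0, 34 - 23) = 11.
Total collected = 3 + 0 + 4 + 11 = 18.

18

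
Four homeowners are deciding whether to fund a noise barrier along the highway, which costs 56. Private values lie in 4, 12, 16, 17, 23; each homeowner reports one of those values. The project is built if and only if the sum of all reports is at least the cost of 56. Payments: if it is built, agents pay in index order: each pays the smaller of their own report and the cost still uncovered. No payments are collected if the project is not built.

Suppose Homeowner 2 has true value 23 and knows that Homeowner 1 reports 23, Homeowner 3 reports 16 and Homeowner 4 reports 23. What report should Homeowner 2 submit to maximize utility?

4

Report 4: project built, pays 4, utility 23 - 4 = 19.
Report 12: project built, pays 12, utility 23 - 12 = 11.
Report 16: project built, pays 16, utility 23 - 16 = 7.
Report 17: project built, pays 17, utility 23 - 17 = 6.
Report 23: project built, pays 23, utility 23 - 23 = 0.
The best choice is 4 with utility 19.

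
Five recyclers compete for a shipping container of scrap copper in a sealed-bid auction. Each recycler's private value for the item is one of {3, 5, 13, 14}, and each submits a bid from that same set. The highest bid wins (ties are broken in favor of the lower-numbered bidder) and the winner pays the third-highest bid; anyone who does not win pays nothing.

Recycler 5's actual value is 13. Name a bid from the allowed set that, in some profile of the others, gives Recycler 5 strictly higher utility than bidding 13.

14

Suppose Recycler 1 bids 3, Recycler 2 bids 3, Recycler 3 bids 3 and Recycler 4 bids 13.
Bid 13: loses, pays 0, utility 0.
Bid 14: wins, pays 3, utility 13 - 3 = 10.
So bidding 14 beats truth here (10 > 0).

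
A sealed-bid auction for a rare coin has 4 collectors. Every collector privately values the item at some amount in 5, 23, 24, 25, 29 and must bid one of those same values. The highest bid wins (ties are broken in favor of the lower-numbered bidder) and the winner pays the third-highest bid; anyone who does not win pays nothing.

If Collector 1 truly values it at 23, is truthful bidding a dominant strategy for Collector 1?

No

Consider the case where Collector 2 bids 5, Collector 3 bids 5 and Collector 4 bids 24.
Truthful bid 23: loses, pays 0, utility 0.
Bid 24 instead: wins, pays 5, utility 23 - 5 = 18.
Since 18 > 0, bidding 24 is strictly better here, so truthful bidding is not dominant.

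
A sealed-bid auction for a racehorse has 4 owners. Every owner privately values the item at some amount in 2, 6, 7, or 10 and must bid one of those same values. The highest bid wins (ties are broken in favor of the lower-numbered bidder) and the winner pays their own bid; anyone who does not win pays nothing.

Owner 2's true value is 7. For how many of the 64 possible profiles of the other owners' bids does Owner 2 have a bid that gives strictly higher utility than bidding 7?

4

Others bid (2, 2, 2): truth gives 0; bid 6 gives 1 > 0. Violating.
Others bid (2, 2, 6): truth gives 0; bid 6 gives 1 > 0. Violating.
Others bid (2, 6, 2): truth gives 0; bid 6 gives 1 > 0. Violating.
Others bid (2, 6, 6): truth gives 0; bid 6 gives 1 > 0. Violating.
Others bid (2, 2, 7): truth gives 0; no alternative beats it.
Others bid (2, 2, 10): truth gives 0; no alternative beats it.
(Checking all 64 profiles: 4 have a profitable deviation, 60 do not.)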